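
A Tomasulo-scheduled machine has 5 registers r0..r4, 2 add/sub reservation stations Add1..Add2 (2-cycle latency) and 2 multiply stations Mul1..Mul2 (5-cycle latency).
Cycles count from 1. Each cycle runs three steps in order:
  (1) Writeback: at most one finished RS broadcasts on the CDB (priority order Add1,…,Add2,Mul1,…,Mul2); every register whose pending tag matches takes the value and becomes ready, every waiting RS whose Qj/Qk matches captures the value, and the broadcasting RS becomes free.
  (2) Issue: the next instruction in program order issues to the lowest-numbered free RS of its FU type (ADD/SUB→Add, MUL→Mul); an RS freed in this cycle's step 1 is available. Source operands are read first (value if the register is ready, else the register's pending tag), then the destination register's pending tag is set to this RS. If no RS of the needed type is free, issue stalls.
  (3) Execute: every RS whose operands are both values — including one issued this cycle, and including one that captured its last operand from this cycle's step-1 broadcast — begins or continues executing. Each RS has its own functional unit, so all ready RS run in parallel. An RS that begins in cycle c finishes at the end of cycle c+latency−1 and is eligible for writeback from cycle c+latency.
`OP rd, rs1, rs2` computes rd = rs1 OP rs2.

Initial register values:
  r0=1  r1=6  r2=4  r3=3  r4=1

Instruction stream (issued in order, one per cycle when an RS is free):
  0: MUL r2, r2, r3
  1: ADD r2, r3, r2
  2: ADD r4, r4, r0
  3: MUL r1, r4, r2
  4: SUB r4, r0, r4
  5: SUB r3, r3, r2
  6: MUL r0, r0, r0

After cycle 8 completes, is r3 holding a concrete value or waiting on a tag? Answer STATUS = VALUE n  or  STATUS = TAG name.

  c1: issue MUL r2<-Mul1  regs: r0:1,r1:6,r2:Mul1,r3:3,r4:1
  c2: issue ADD r2<-Add1  regs: r0:1,r1:6,r2:Add1,r3:3,r4:1
  c3: issue ADD r4<-Add2  regs: r0:1,r1:6,r2:Add1,r3:3,r4:Add2
  c4: issue MUL r1<-Mul2  regs: r0:1,r1:Mul2,r2:Add1,r3:3,r4:Add2
  c5: CDB Add2=2; issue SUB r4<-Add2  regs: r0:1,r1:Mul2,r2:Add1,r3:3,r4:Add2
  c6: CDB Mul1=12; stall  regs: r0:1,r1:Mul2,r2:Add1,r3:3,r4:Add2
  c7: CDB Add2=-1; issue SUB r3<-Add2  regs: r0:1,r1:Mul2,r2:Add1,r3:Add2,r4:-1
  c8: CDB Add1=15; issue MUL r0<-Mul1  regs: r0:Mul1,r1:Mul2,r2:15,r3:Add2,r4:-1

STATUS = TAG Add2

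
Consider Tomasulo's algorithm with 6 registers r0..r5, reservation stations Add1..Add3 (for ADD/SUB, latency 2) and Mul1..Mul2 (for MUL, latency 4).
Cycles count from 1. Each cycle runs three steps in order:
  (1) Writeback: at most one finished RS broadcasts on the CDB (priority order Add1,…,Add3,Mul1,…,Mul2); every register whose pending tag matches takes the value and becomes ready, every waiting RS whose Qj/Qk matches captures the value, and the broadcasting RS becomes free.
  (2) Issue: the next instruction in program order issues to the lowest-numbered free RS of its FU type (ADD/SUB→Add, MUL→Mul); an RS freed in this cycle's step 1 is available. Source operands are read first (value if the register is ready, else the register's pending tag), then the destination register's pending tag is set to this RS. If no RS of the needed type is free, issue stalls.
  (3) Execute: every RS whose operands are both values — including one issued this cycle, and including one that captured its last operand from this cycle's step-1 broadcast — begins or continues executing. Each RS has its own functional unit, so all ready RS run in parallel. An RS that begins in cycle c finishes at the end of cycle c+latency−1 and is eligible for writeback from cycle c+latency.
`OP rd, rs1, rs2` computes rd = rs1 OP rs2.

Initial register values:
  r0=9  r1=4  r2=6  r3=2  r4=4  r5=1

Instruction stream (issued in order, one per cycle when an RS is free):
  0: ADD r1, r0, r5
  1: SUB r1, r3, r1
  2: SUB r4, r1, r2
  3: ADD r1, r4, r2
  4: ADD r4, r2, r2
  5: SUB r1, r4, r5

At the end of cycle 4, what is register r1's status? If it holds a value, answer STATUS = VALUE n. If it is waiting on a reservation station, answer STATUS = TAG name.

  c1: issue ADD r1<-Add1  regs: r0:9,r1:Add1,r2:6,r3:2,r4:4,r5:1
  c2: issue SUB r1<-Add2  regs: r0:9,r1:Add2,r2:6,r3:2,r4:4,r5:1
  c3: CDB Add1=10; issue SUB r4<-Add1  regs: r0:9,r1:Add2,r2:6,r3:2,r4:Add1,r5:1
  c4: issue ADD r1<-Add3  regs: r0:9,r1:Add3,r2:6,r3:2,r4:Add1,r5:1

STATUS = TAG Add3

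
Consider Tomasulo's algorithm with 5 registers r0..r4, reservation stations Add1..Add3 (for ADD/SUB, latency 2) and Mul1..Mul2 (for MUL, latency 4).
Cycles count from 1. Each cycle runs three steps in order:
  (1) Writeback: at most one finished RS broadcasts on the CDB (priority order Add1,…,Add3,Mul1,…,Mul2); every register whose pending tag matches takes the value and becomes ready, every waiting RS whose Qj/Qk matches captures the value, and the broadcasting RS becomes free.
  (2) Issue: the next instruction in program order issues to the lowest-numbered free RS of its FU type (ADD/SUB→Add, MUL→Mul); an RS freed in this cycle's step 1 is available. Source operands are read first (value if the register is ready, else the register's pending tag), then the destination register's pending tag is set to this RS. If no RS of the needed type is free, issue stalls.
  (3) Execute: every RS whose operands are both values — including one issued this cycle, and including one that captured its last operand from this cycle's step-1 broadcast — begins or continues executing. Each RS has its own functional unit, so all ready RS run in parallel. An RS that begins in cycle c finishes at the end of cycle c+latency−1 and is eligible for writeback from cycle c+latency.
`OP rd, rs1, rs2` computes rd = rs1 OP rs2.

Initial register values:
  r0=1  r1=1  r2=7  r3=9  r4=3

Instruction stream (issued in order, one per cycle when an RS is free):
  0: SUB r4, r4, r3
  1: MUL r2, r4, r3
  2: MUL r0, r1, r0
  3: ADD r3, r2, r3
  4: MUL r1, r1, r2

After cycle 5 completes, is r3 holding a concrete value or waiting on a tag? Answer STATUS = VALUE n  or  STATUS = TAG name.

  c1: issue SUB r4<-Add1  regs: r0:1,r1:1,r2:7,r3:9,r4:Add1
  c2: issue MUL r2<-Mul1  regs: r0:1,r1:1,r2:Mul1,r3:9,r4:Add1
  c3: CDB Add1=-6; issue MUL r0<-Mul2  regs: r0:Mul2,r1:1,r2:Mul1,r3:9,r4:-6
  c4: issue ADD r3<-Add1  regs: r0:Mul2,r1:1,r2:Mul1,r3:Add1,r4:-6
  c5: stall  regs: r0:Mul2,r1:1,r2:Mul1,r3:Add1,r4:-6

STATUS = TAG Add1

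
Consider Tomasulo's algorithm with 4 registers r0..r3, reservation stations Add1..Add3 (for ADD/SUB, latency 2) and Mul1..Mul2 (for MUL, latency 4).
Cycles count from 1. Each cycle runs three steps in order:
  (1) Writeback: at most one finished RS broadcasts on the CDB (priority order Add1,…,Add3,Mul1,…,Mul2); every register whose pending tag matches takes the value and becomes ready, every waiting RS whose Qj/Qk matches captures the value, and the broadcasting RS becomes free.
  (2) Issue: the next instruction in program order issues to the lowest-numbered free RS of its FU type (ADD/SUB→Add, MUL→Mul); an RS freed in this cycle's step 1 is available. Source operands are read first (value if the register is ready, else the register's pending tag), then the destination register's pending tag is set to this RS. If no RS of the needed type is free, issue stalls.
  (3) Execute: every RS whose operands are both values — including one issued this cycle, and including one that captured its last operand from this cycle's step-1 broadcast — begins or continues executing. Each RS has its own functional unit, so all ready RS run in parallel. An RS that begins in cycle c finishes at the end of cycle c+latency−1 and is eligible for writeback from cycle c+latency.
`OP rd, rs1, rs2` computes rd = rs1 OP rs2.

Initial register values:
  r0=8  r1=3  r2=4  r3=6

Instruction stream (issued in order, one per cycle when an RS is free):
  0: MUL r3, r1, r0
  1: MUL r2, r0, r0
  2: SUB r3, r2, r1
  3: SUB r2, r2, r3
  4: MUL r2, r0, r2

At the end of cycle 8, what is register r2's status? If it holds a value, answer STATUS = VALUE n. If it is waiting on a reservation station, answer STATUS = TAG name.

STATUS = TAG Mul1

cycle 1: issue MUL r3<-Mul1 // r0:8,r1:3,r2:4,r3:Mul1
cycle 2: issue MUL r2<-Mul2 // r0:8,r1:3,r2:Mul2,r3:Mul1
cycle 3: issue SUB r3<-Add1 // r0:8,r1:3,r2:Mul2,r3:Add1
cycle 4: issue SUB r2<-Add2 // r0:8,r1:3,r2:Add2,r3:Add1
cycle 5: CDB Mul1=24; issue MUL r2<-Mul1 // r0:8,r1:3,r2:Mul1,r3:Add1
cycle 6: CDB Mul2=64 // r0:8,r1:3,r2:Mul1,r3:Add1
cycle 7: - // r0:8,r1:3,r2:Mul1,r3:Add1
cycle 8: CDB Add1=61 // r0:8,r1:3,r2:Mul1,r3:61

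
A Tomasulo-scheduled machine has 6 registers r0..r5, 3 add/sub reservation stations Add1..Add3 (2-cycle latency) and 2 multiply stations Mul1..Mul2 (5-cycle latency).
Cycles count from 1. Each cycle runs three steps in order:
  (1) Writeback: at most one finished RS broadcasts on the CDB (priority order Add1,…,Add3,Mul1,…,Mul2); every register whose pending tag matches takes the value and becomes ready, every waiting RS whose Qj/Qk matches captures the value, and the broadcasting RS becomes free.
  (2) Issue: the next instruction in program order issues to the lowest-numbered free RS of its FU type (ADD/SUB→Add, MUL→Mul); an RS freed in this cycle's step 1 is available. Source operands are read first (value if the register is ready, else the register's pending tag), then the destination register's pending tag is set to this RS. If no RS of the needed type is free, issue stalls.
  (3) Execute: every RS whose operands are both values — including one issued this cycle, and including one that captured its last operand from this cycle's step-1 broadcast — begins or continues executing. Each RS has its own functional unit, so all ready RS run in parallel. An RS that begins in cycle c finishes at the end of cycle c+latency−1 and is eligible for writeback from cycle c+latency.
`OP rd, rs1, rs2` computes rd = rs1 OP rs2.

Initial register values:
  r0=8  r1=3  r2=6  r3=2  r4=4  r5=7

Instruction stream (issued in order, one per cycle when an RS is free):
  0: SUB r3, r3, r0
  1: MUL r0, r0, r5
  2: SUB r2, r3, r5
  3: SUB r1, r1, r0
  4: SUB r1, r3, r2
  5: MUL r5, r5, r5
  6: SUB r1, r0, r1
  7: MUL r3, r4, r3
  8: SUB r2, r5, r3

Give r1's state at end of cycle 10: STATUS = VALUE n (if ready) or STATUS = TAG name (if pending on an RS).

cycle 1: issue SUB r3<-Add1 // r0:8,r1:3,r2:6,r3:Add1,r4:4,r5:7
cycle 2: issue MUL r0<-Mul1 // r0:Mul1,r1:3,r2:6,r3:Add1,r4:4,r5:7
cycle 3: CDB Add1=-6; issue SUB r2<-Add1 // r0:Mul1,r1:3,r2:Add1,r3:-6,r4:4,r5:7
cycle 4: issue SUB r1<-Add2 // r0:Mul1,r1:Add2,r2:Add1,r3:-6,r4:4,r5:7
cycle 5: CDB Add1=-13; issue SUB r1<-Add1 // r0:Mul1,r1:Add1,r2:-13,r3:-6,r4:4,r5:7
cycle 6: issue MUL r5<-Mul2 // r0:Mul1,r1:Add1,r2:-13,r3:-6,r4:4,r5:Mul2
cycle 7: CDB Add1=7; issue SUB r1<-Add1 // r0:Mul1,r1:Add1,r2:-13,r3:-6,r4:4,r5:Mul2
cycle 8: CDB Mul1=56; issue MUL r3<-Mul1 // r0:56,r1:Add1,r2:-13,r3:Mul1,r4:4,r5:Mul2
cycle 9: issue SUB r2<-Add3 // r0:56,r1:Add1,r2:Add3,r3:Mul1,r4:4,r5:Mul2
cycle 10: CDB Add1=49 // r0:56,r1:49,r2:Add3,r3:Mul1,r4:4,r5:Mul2

STATUS = VALUE 49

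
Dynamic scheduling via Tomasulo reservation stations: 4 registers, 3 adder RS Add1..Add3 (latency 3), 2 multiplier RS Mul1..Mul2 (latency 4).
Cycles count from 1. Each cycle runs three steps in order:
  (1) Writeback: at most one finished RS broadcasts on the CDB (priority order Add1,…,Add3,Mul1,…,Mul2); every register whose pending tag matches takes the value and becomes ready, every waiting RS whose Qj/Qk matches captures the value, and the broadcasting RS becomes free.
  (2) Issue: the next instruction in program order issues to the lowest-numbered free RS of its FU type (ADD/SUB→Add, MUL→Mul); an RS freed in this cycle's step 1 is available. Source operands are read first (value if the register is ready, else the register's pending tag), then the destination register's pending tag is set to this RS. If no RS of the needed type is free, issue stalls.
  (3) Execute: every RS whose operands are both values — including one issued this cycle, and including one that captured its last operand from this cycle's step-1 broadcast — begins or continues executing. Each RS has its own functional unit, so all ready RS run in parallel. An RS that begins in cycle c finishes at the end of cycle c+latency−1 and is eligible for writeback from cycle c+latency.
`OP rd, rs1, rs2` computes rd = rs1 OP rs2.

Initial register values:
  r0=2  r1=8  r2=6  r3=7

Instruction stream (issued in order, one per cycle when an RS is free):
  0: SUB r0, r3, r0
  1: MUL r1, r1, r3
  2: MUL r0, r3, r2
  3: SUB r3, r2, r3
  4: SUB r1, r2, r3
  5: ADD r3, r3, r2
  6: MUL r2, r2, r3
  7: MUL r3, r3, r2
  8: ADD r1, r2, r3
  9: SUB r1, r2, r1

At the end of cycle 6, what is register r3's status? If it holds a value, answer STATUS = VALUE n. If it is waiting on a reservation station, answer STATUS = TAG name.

STATUS = TAG Add3

  c1: issue SUB r0<-Add1  regs: r0:Add1,r1:8,r2:6,r3:7
  c2: issue MUL r1<-Mul1  regs: r0:Add1,r1:Mul1,r2:6,r3:7
  c3: issue MUL r0<-Mul2  regs: r0:Mul2,r1:Mul1,r2:6,r3:7
  c4: CDB Add1=5; issue SUB r3<-Add1  regs: r0:Mul2,r1:Mul1,r2:6,r3:Add1
  c5: issue SUB r1<-Add2  regs: r0:Mul2,r1:Add2,r2:6,r3:Add1
  c6: CDB Mul1=56; issue ADD r3<-Add3  regs: r0:Mul2,r1:Add2,r2:6,r3:Add3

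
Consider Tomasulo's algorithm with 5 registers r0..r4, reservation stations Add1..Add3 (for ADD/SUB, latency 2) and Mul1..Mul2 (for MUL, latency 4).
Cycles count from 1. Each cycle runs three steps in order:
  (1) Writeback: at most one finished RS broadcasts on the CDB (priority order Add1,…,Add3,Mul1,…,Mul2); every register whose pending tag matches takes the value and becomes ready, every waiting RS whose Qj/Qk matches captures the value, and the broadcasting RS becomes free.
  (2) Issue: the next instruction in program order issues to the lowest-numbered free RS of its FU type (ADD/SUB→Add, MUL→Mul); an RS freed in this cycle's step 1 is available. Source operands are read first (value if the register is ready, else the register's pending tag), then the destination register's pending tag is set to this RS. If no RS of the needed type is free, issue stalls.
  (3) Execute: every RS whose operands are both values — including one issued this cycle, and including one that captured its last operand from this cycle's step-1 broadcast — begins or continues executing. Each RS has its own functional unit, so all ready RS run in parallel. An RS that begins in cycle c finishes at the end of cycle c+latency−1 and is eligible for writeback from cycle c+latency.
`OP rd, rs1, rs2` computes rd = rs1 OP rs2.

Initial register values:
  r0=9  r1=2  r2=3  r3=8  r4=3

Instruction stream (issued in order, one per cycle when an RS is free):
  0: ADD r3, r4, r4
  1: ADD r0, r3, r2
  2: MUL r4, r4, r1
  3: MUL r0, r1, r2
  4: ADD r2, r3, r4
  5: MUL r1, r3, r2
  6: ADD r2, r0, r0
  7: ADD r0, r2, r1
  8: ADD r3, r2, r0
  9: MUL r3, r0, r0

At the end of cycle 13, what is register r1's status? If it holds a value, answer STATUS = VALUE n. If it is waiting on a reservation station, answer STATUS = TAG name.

STATUS = VALUE 72

  c1: issue ADD r3<-Add1  regs: r0:9,r1:2,r2:3,r3:Add1,r4:3
  c2: issue ADD r0<-Add2  regs: r0:Add2,r1:2,r2:3,r3:Add1,r4:3
  c3: CDB Add1=6; issue MUL r4<-Mul1  regs: r0:Add2,r1:2,r2:3,r3:6,r4:Mul1
  c4: issue MUL r0<-Mul2  regs: r0:Mul2,r1:2,r2:3,r3:6,r4:Mul1
  c5: CDB Add2=9; issue ADD r2<-Add1  regs: r0:Mul2,r1:2,r2:Add1,r3:6,r4:Mul1
  c6: stall  regs: r0:Mul2,r1:2,r2:Add1,r3:6,r4:Mul1
  c7: CDB Mul1=6; issue MUL r1<-Mul1  regs: r0:Mul2,r1:Mul1,r2:Add1,r3:6,r4:6
  c8: CDB Mul2=6; issue ADD r2<-Add2  regs: r0:6,r1:Mul1,r2:Add2,r3:6,r4:6
  c9: CDB Add1=12; issue ADD r0<-Add1  regs: r0:Add1,r1:Mul1,r2:Add2,r3:6,r4:6
  c10: CDB Add2=12; issue ADD r3<-Add2  regs: r0:Add1,r1:Mul1,r2:12,r3:Add2,r4:6
  c11: issue MUL r3<-Mul2  regs: r0:Add1,r1:Mul1,r2:12,r3:Mul2,r4:6
  c12: -  regs: r0:Add1,r1:Mul1,r2:12,r3:Mul2,r4:6
  c13: CDB Mul1=72  regs: r0:Add1,r1:72,r2:12,r3:Mul2,r4:6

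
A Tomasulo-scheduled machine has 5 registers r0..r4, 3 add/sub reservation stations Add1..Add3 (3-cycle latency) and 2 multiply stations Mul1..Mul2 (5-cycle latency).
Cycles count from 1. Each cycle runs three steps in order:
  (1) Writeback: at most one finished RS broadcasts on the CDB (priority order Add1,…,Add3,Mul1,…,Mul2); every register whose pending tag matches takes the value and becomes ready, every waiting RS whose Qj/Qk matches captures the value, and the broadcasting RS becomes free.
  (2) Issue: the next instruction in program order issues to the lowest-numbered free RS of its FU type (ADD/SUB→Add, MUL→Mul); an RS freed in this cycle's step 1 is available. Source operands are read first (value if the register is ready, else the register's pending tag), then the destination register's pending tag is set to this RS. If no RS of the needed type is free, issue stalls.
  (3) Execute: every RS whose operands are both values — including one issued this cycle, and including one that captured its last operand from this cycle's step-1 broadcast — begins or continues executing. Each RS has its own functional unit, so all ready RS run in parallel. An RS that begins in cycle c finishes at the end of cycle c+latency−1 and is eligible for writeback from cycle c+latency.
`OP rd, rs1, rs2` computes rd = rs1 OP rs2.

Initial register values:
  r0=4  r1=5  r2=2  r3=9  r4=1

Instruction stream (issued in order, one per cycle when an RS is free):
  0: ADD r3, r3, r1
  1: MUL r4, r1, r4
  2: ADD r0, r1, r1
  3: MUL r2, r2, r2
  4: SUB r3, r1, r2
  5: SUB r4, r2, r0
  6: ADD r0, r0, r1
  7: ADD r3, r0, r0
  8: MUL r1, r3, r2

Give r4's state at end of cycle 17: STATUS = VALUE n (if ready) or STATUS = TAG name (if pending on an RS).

c1: issue ADD r3<-Add1 | r0:4,r1:5,r2:2,r3:Add1,r4:1
c2: issue MUL r4<-Mul1 | r0:4,r1:5,r2:2,r3:Add1,r4:Mul1
c3: issue ADD r0<-Add2 | r0:Add2,r1:5,r2:2,r3:Add1,r4:Mul1
c4: CDB Add1=14; issue MUL r2<-Mul2 | r0:Add2,r1:5,r2:Mul2,r3:14,r4:Mul1
c5: issue SUB r3<-Add1 | r0:Add2,r1:5,r2:Mul2,r3:Add1,r4:Mul1
c6: CDB Add2=10; issue SUB r4<-Add2 | r0:10,r1:5,r2:Mul2,r3:Add1,r4:Add2
c7: CDB Mul1=5; issue ADD r0<-Add3 | r0:Add3,r1:5,r2:Mul2,r3:Add1,r4:Add2
c8: stall | r0:Add3,r1:5,r2:Mul2,r3:Add1,r4:Add2
c9: CDB Mul2=4; stall | r0:Add3,r1:5,r2:4,r3:Add1,r4:Add2
c10: CDB Add3=15; issue ADD r3<-Add3 | r0:15,r1:5,r2:4,r3:Add3,r4:Add2
c11: issue MUL r1<-Mul1 | r0:15,r1:Mul1,r2:4,r3:Add3,r4:Add2
c12: CDB Add1=1 | r0:15,r1:Mul1,r2:4,r3:Add3,r4:Add2
c13: CDB Add2=-6 | r0:15,r1:Mul1,r2:4,r3:Add3,r4:-6
c14: CDB Add3=30 | r0:15,r1:Mul1,r2:4,r3:30,r4:-6
c15: - | r0:15,r1:Mul1,r2:4,r3:30,r4:-6
c16: - | r0:15,r1:Mul1,r2:4,r3:30,r4:-6
c17: - | r0:15,r1:Mul1,r2:4,r3:30,r4:-6

STATUS = VALUE -6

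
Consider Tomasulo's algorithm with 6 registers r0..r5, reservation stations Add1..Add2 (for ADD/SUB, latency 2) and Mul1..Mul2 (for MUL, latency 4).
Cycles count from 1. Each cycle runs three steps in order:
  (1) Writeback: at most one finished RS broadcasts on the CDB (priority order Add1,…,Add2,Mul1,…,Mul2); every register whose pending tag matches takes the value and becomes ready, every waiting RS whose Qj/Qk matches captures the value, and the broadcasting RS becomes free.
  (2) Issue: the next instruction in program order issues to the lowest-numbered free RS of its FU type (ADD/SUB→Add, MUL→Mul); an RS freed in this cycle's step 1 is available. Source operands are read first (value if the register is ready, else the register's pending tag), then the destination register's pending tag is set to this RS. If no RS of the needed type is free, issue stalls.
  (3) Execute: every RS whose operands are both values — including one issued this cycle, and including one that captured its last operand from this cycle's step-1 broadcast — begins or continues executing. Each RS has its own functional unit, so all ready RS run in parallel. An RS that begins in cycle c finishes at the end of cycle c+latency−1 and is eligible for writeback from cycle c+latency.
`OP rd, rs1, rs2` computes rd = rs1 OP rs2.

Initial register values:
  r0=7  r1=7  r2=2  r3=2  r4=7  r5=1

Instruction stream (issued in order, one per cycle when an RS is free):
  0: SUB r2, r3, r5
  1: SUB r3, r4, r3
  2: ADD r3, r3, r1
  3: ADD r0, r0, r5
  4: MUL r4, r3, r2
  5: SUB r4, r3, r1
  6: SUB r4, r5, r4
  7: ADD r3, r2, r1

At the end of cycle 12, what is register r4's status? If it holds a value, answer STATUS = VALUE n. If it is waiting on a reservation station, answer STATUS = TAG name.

STATUS = VALUE -4

c1: issue SUB r2<-Add1 | r0:7,r1:7,r2:Add1,r3:2,r4:7,r5:1
c2: issue SUB r3<-Add2 | r0:7,r1:7,r2:Add1,r3:Add2,r4:7,r5:1
c3: CDB Add1=1; issue ADD r3<-Add1 | r0:7,r1:7,r2:1,r3:Add1,r4:7,r5:1
c4: CDB Add2=5; issue ADD r0<-Add2 | r0:Add2,r1:7,r2:1,r3:Add1,r4:7,r5:1
c5: issue MUL r4<-Mul1 | r0:Add2,r1:7,r2:1,r3:Add1,r4:Mul1,r5:1
c6: CDB Add1=12; issue SUB r4<-Add1 | r0:Add2,r1:7,r2:1,r3:12,r4:Add1,r5:1
c7: CDB Add2=8; issue SUB r4<-Add2 | r0:8,r1:7,r2:1,r3:12,r4:Add2,r5:1
c8: CDB Add1=5; issue ADD r3<-Add1 | r0:8,r1:7,r2:1,r3:Add1,r4:Add2,r5:1
c9: - | r0:8,r1:7,r2:1,r3:Add1,r4:Add2,r5:1
c10: CDB Add1=8 | r0:8,r1:7,r2:1,r3:8,r4:Add2,r5:1
c11: CDB Add2=-4 | r0:8,r1:7,r2:1,r3:8,r4:-4,r5:1
c12: CDB Mul1=12 | r0:8,r1:7,r2:1,r3:8,r4:-4,r5:1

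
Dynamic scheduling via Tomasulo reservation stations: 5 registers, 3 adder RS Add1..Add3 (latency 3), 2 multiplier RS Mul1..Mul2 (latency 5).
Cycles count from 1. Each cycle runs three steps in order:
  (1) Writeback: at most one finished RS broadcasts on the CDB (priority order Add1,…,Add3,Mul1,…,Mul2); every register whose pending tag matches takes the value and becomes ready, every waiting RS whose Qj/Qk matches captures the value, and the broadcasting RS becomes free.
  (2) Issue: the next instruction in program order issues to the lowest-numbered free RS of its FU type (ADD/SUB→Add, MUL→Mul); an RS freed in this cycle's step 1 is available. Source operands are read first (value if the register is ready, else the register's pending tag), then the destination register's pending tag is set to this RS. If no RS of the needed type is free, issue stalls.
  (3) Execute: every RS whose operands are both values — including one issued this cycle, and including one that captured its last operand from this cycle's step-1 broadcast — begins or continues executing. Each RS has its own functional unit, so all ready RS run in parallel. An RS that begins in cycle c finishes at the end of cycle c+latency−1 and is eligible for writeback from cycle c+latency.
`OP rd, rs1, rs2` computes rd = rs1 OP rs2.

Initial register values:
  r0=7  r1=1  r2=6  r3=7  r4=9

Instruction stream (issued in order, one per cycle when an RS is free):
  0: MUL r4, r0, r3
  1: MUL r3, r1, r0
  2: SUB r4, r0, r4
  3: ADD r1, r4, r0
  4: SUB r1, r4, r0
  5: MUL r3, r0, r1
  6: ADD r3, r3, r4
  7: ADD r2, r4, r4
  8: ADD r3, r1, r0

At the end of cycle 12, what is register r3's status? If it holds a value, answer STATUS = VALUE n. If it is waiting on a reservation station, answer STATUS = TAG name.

c1: issue MUL r4<-Mul1 | r0:7,r1:1,r2:6,r3:7,r4:Mul1
c2: issue MUL r3<-Mul2 | r0:7,r1:1,r2:6,r3:Mul2,r4:Mul1
c3: issue SUB r4<-Add1 | r0:7,r1:1,r2:6,r3:Mul2,r4:Add1
c4: issue ADD r1<-Add2 | r0:7,r1:Add2,r2:6,r3:Mul2,r4:Add1
c5: issue SUB r1<-Add3 | r0:7,r1:Add3,r2:6,r3:Mul2,r4:Add1
c6: CDB Mul1=49; issue MUL r3<-Mul1 | r0:7,r1:Add3,r2:6,r3:Mul1,r4:Add1
c7: CDB Mul2=7; stall | r0:7,r1:Add3,r2:6,r3:Mul1,r4:Add1
c8: stall | r0:7,r1:Add3,r2:6,r3:Mul1,r4:Add1
c9: CDB Add1=-42; issue ADD r3<-Add1 | r0:7,r1:Add3,r2:6,r3:Add1,r4:-42
c10: stall | r0:7,r1:Add3,r2:6,r3:Add1,r4:-42
c11: stall | r0:7,r1:Add3,r2:6,r3:Add1,r4:-42
c12: CDB Add2=-35; issue ADD r2<-Add2 | r0:7,r1:Add3,r2:Add2,r3:Add1,r4:-42

STATUS = TAG Add1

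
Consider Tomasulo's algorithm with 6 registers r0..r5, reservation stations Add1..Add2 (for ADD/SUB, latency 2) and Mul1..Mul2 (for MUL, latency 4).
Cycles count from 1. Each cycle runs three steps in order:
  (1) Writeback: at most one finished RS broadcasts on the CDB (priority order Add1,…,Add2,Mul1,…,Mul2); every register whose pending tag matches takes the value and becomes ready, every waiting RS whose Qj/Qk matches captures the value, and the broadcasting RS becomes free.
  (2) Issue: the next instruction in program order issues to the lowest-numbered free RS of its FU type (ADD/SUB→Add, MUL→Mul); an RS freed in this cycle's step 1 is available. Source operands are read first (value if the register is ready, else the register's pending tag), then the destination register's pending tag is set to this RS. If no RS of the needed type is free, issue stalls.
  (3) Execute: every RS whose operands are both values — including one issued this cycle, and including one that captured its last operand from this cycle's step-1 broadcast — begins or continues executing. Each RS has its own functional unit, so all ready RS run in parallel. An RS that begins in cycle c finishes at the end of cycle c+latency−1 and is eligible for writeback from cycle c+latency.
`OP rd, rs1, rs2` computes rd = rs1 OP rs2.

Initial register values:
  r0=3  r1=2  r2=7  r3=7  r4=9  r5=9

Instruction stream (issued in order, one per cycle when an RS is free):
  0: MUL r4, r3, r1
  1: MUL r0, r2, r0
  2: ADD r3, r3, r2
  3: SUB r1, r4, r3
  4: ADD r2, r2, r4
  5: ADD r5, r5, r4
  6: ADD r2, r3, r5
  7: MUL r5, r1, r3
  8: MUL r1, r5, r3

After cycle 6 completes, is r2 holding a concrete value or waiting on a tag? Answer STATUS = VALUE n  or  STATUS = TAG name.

STATUS = TAG Add1

  c1: issue MUL r4<-Mul1  regs: r0:3,r1:2,r2:7,r3:7,r4:Mul1,r5:9
  c2: issue MUL r0<-Mul2  regs: r0:Mul2,r1:2,r2:7,r3:7,r4:Mul1,r5:9
  c3: issue ADD r3<-Add1  regs: r0:Mul2,r1:2,r2:7,r3:Add1,r4:Mul1,r5:9
  c4: issue SUB r1<-Add2  regs: r0:Mul2,r1:Add2,r2:7,r3:Add1,r4:Mul1,r5:9
  c5: CDB Add1=14; issue ADD r2<-Add1  regs: r0:Mul2,r1:Add2,r2:Add1,r3:14,r4:Mul1,r5:9
  c6: CDB Mul1=14; stall  regs: r0:Mul2,r1:Add2,r2:Add1,r3:14,r4:14,r5:9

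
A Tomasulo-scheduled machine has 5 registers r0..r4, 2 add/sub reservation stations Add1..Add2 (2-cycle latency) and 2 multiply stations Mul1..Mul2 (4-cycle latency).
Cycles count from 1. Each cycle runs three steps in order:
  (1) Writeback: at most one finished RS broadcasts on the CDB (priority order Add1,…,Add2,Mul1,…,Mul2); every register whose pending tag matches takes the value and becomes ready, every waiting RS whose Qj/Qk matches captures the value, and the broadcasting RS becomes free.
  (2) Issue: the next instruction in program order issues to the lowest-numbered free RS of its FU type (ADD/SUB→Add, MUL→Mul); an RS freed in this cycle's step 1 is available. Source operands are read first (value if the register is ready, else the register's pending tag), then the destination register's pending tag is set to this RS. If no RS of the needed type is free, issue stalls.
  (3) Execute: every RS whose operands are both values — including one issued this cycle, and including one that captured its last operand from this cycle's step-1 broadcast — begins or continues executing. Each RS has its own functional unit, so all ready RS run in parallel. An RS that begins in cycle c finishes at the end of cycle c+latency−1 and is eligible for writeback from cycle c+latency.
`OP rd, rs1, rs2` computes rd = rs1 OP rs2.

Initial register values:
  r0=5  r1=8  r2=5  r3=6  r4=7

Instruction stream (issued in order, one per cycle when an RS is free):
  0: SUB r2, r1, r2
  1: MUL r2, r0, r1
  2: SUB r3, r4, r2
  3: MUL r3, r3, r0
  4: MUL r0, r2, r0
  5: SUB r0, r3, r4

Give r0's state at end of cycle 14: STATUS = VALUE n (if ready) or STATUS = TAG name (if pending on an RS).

cycle 1: issue SUB r2<-Add1 // r0:5,r1:8,r2:Add1,r3:6,r4:7
cycle 2: issue MUL r2<-Mul1 // r0:5,r1:8,r2:Mul1,r3:6,r4:7
cycle 3: CDB Add1=3; issue SUB r3<-Add1 // r0:5,r1:8,r2:Mul1,r3:Add1,r4:7
cycle 4: issue MUL r3<-Mul2 // r0:5,r1:8,r2:Mul1,r3:Mul2,r4:7
cycle 5: stall // r0:5,r1:8,r2:Mul1,r3:Mul2,r4:7
cycle 6: CDB Mul1=40; issue MUL r0<-Mul1 // r0:Mul1,r1:8,r2:40,r3:Mul2,r4:7
cycle 7: issue SUB r0<-Add2 // r0:Add2,r1:8,r2:40,r3:Mul2,r4:7
cycle 8: CDB Add1=-33 // r0:Add2,r1:8,r2:40,r3:Mul2,r4:7
cycle 9: - // r0:Add2,r1:8,r2:40,r3:Mul2,r4:7
cycle 10: CDB Mul1=200 // r0:Add2,r1:8,r2:40,r3:Mul2,r4:7
cycle 11: - // r0:Add2,r1:8,r2:40,r3:Mul2,r4:7
cycle 12: CDB Mul2=-165 // r0:Add2,r1:8,r2:40,r3:-165,r4:7
cycle 13: - // r0:Add2,r1:8,r2:40,r3:-165,r4:7
cycle 14: CDB Add2=-172 // r0:-172,r1:8,r2:40,r3:-165,r4:7

STATUS = VALUE -172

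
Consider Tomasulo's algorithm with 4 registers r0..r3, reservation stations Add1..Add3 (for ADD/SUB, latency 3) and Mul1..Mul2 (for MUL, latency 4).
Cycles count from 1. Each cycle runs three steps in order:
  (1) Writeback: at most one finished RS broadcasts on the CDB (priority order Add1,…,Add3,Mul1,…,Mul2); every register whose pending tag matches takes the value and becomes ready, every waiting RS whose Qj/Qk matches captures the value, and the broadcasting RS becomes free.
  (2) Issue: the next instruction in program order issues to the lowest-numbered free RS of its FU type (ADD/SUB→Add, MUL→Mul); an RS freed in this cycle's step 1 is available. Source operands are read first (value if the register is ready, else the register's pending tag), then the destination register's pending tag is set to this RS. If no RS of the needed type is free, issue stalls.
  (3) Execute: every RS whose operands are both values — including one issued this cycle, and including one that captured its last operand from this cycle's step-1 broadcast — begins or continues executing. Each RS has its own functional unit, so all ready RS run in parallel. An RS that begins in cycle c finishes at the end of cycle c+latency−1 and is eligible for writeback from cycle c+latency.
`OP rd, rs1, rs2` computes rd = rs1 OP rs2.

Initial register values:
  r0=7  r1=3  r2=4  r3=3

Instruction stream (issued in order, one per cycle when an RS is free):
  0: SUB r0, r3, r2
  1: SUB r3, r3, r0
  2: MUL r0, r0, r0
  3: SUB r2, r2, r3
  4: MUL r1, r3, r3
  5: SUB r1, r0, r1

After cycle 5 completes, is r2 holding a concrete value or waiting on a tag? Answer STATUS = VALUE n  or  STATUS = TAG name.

STATUS = TAG Add1

c1: issue SUB r0<-Add1 | r0:Add1,r1:3,r2:4,r3:3
c2: issue SUB r3<-Add2 | r0:Add1,r1:3,r2:4,r3:Add2
c3: issue MUL r0<-Mul1 | r0:Mul1,r1:3,r2:4,r3:Add2
c4: CDB Add1=-1; issue SUB r2<-Add1 | r0:Mul1,r1:3,r2:Add1,r3:Add2
c5: issue MUL r1<-Mul2 | r0:Mul1,r1:Mul2,r2:Add1,r3:Add2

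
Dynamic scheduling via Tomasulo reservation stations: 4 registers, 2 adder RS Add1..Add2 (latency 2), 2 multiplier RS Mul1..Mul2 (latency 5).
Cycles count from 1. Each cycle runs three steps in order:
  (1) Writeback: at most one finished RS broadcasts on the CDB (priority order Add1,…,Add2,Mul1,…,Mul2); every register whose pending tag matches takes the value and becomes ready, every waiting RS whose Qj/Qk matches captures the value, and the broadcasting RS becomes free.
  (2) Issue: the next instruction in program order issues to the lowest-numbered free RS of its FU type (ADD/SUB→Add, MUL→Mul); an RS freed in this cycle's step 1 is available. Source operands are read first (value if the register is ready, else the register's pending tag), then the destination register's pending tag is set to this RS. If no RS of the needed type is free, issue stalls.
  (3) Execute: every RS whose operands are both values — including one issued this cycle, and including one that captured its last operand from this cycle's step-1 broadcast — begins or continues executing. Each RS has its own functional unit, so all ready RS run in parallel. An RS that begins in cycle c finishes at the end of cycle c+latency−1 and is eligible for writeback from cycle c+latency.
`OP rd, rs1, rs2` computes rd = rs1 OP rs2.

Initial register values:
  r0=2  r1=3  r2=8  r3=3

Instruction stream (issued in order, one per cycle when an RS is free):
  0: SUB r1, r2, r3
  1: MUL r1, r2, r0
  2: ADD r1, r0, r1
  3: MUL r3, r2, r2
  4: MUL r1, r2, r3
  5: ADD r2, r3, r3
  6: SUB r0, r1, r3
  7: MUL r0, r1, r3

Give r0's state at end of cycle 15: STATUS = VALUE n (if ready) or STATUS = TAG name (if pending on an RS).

STATUS = TAG Mul2

  c1: issue SUB r1<-Add1  regs: r0:2,r1:Add1,r2:8,r3:3
  c2: issue MUL r1<-Mul1  regs: r0:2,r1:Mul1,r2:8,r3:3
  c3: CDB Add1=5; issue ADD r1<-Add1  regs: r0:2,r1:Add1,r2:8,r3:3
  c4: issue MUL r3<-Mul2  regs: r0:2,r1:Add1,r2:8,r3:Mul2
  c5: stall  regs: r0:2,r1:Add1,r2:8,r3:Mul2
  c6: stall  regs: r0:2,r1:Add1,r2:8,r3:Mul2
  c7: CDB Mul1=16; issue MUL r1<-Mul1  regs: r0:2,r1:Mul1,r2:8,r3:Mul2
  c8: issue ADD r2<-Add2  regs: r0:2,r1:Mul1,r2:Add2,r3:Mul2
  c9: CDB Add1=18; issue SUB r0<-Add1  regs: r0:Add1,r1:Mul1,r2:Add2,r3:Mul2
  c10: CDB Mul2=64; issue MUL r0<-Mul2  regs: r0:Mul2,r1:Mul1,r2:Add2,r3:64
  c11: -  regs: r0:Mul2,r1:Mul1,r2:Add2,r3:64
  c12: CDB Add2=128  regs: r0:Mul2,r1:Mul1,r2:128,r3:64
  c13: -  regs: r0:Mul2,r1:Mul1,r2:128,r3:64
  c14: -  regs: r0:Mul2,r1:Mul1,r2:128,r3:64
  c15: CDB Mul1=512  regs: r0:Mul2,r1:512,r2:128,r3:64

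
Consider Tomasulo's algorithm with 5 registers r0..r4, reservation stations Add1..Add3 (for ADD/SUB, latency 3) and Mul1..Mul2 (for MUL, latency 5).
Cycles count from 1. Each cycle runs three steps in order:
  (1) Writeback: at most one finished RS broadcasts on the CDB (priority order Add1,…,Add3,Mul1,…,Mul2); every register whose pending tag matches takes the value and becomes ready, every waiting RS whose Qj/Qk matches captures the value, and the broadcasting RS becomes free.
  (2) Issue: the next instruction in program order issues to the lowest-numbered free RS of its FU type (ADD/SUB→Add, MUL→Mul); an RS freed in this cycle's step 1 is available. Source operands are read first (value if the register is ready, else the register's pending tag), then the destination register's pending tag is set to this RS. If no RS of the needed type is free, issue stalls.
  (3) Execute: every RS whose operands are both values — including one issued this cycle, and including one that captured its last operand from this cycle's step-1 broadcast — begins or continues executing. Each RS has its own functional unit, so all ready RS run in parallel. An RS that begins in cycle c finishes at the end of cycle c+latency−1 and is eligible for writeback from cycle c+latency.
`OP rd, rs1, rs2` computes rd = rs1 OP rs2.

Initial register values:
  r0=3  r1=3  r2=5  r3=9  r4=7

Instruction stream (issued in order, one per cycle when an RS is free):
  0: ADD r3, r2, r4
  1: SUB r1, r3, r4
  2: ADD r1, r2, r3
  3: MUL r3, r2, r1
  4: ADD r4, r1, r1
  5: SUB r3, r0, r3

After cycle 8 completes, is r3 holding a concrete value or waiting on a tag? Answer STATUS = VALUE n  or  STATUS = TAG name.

c1: issue ADD r3<-Add1 | r0:3,r1:3,r2:5,r3:Add1,r4:7
c2: issue SUB r1<-Add2 | r0:3,r1:Add2,r2:5,r3:Add1,r4:7
c3: issue ADD r1<-Add3 | r0:3,r1:Add3,r2:5,r3:Add1,r4:7
c4: CDB Add1=12; issue MUL r3<-Mul1 | r0:3,r1:Add3,r2:5,r3:Mul1,r4:7
c5: issue ADD r4<-Add1 | r0:3,r1:Add3,r2:5,r3:Mul1,r4:Add1
c6: stall | r0:3,r1:Add3,r2:5,r3:Mul1,r4:Add1
c7: CDB Add2=5; issue SUB r3<-Add2 | r0:3,r1:Add3,r2:5,r3:Add2,r4:Add1
c8: CDB Add3=17 | r0:3,r1:17,r2:5,r3:Add2,r4:Add1

STATUS = TAG Add2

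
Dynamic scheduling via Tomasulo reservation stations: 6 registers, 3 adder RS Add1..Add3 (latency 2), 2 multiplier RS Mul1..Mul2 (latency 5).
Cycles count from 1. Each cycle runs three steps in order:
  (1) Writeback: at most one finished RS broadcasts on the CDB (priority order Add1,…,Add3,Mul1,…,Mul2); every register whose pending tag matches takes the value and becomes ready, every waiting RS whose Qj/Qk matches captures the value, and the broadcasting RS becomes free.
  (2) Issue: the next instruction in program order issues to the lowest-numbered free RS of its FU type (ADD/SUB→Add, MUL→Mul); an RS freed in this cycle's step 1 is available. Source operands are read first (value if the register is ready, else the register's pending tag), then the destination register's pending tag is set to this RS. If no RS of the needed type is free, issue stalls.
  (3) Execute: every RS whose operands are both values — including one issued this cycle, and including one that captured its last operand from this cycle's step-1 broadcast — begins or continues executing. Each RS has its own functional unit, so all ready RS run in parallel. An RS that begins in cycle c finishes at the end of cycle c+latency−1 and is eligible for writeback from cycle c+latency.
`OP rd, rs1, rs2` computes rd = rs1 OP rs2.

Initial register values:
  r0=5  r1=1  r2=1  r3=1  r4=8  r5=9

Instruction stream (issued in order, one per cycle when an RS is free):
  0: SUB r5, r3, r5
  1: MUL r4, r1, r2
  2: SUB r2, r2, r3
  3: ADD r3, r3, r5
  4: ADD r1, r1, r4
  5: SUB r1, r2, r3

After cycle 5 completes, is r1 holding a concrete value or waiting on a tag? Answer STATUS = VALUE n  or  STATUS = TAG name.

STATUS = TAG Add1

c1: issue SUB r5<-Add1 | r0:5,r1:1,r2:1,r3:1,r4:8,r5:Add1
c2: issue MUL r4<-Mul1 | r0:5,r1:1,r2:1,r3:1,r4:Mul1,r5:Add1
c3: CDB Add1=-8; issue SUB r2<-Add1 | r0:5,r1:1,r2:Add1,r3:1,r4:Mul1,r5:-8
c4: issue ADD r3<-Add2 | r0:5,r1:1,r2:Add1,r3:Add2,r4:Mul1,r5:-8
c5: CDB Add1=0; issue ADD r1<-Add1 | r0:5,r1:Add1,r2:0,r3:Add2,r4:Mul1,r5:-8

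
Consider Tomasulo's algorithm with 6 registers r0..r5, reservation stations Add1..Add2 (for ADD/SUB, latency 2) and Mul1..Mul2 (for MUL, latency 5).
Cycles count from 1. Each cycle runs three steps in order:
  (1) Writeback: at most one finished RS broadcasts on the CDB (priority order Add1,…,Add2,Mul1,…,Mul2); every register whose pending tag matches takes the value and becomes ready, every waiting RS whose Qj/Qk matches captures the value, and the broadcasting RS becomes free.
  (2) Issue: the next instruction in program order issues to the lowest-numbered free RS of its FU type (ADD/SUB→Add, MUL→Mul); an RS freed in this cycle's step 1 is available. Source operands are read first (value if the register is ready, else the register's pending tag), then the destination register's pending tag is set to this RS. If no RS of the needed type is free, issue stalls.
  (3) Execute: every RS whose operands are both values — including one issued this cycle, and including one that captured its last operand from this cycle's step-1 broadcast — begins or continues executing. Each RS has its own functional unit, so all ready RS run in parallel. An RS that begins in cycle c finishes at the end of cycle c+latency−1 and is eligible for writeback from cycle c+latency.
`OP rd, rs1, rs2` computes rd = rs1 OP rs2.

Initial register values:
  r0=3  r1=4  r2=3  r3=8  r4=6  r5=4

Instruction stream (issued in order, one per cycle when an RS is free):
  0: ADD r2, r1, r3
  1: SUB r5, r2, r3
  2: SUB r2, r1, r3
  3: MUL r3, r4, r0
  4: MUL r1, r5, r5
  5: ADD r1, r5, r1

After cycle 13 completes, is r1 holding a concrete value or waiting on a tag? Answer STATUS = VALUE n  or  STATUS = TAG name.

cycle 1: issue ADD r2<-Add1 // r0:3,r1:4,r2:Add1,r3:8,r4:6,r5:4
cycle 2: issue SUB r5<-Add2 // r0:3,r1:4,r2:Add1,r3:8,r4:6,r5:Add2
cycle 3: CDB Add1=12; issue SUB r2<-Add1 // r0:3,r1:4,r2:Add1,r3:8,r4:6,r5:Add2
cycle 4: issue MUL r3<-Mul1 // r0:3,r1:4,r2:Add1,r3:Mul1,r4:6,r5:Add2
cycle 5: CDB Add1=-4; issue MUL r1<-Mul2 // r0:3,r1:Mul2,r2:-4,r3:Mul1,r4:6,r5:Add2
cycle 6: CDB Add2=4; issue ADD r1<-Add1 // r0:3,r1:Add1,r2:-4,r3:Mul1,r4:6,r5:4
cycle 7: - // r0:3,r1:Add1,r2:-4,r3:Mul1,r4:6,r5:4
cycle 8: - // r0:3,r1:Add1,r2:-4,r3:Mul1,r4:6,r5:4
cycle 9: CDB Mul1=18 // r0:3,r1:Add1,r2:-4,r3:18,r4:6,r5:4
cycle 10: - // r0:3,r1:Add1,r2:-4,r3:18,r4:6,r5:4
cycle 11: CDB Mul2=16 // r0:3,r1:Add1,r2:-4,r3:18,r4:6,r5:4
cycle 12: - // r0:3,r1:Add1,r2:-4,r3:18,r4:6,r5:4
cycle 13: CDB Add1=20 // r0:3,r1:20,r2:-4,r3:18,r4:6,r5:4

STATUS = VALUE 20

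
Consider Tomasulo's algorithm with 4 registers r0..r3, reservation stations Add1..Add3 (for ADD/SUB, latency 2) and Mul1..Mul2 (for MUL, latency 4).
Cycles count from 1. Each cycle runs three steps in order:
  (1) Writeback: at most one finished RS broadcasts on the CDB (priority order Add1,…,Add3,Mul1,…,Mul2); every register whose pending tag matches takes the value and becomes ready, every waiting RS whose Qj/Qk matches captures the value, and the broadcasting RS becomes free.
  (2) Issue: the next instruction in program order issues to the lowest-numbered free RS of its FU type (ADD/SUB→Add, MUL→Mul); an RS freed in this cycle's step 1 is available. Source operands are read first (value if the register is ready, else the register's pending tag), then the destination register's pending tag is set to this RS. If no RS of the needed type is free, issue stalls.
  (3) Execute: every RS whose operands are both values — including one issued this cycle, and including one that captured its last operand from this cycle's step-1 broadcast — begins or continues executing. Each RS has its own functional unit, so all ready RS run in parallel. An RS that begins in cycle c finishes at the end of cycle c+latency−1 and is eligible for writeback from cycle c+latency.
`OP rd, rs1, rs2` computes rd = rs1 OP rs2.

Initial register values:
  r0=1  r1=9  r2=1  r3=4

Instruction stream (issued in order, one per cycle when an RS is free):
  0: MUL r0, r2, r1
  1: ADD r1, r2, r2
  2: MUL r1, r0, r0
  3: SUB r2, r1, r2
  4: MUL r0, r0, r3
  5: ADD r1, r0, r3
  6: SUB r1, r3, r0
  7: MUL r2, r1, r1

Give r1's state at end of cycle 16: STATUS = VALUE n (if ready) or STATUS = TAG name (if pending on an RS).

c1: issue MUL r0<-Mul1 | r0:Mul1,r1:9,r2:1,r3:4
c2: issue ADD r1<-Add1 | r0:Mul1,r1:Add1,r2:1,r3:4
c3: issue MUL r1<-Mul2 | r0:Mul1,r1:Mul2,r2:1,r3:4
c4: CDB Add1=2; issue SUB r2<-Add1 | r0:Mul1,r1:Mul2,r2:Add1,r3:4
c5: CDB Mul1=9; issue MUL r0<-Mul1 | r0:Mul1,r1:Mul2,r2:Add1,r3:4
c6: issue ADD r1<-Add2 | r0:Mul1,r1:Add2,r2:Add1,r3:4
c7: issue SUB r1<-Add3 | r0:Mul1,r1:Add3,r2:Add1,r3:4
c8: stall | r0:Mul1,r1:Add3,r2:Add1,r3:4
c9: CDB Mul1=36; issue MUL r2<-Mul1 | r0:36,r1:Add3,r2:Mul1,r3:4
c10: CDB Mul2=81 | r0:36,r1:Add3,r2:Mul1,r3:4
c11: CDB Add2=40 | r0:36,r1:Add3,r2:Mul1,r3:4
c12: CDB Add1=80 | r0:36,r1:Add3,r2:Mul1,r3:4
c13: CDB Add3=-32 | r0:36,r1:-32,r2:Mul1,r3:4
c14: - | r0:36,r1:-32,r2:Mul1,r3:4
c15: - | r0:36,r1:-32,r2:Mul1,r3:4
c16: - | r0:36,r1:-32,r2:Mul1,r3:4

STATUS = VALUE -32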